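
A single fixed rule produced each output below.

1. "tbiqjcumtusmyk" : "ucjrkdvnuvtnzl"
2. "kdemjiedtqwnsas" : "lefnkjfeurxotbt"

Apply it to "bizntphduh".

cjaouqievi

What's happening: shift every letter 1 place forward in the alphabet (wrapping around).
On "bizntphduh" that produces "cjaouqievi".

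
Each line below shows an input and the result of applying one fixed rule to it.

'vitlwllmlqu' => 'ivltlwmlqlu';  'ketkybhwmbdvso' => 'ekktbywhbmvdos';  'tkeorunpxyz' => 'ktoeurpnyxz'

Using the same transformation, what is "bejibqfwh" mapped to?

ebijqbwfh

Rule — swap each adjacent pair of characters (1↔2, 3↔4, ...).
"bejibqfwh" → "ebijqbwfh".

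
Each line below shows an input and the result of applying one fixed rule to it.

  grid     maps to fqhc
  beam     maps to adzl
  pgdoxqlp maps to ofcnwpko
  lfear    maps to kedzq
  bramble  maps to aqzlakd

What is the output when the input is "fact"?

Rule — shift every letter 1 place backward in the alphabet (wrapping around).
On "fact" that produces "ezbs".

ezbs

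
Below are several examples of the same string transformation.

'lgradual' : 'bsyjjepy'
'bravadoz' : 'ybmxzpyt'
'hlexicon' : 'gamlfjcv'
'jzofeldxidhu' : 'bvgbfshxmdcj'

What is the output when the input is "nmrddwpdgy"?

unbewlkpbb

Looking at the pairs, the operation is to swap the front and back halves of the string, then shift every letter 2 places backward in the alphabet (wrapping around).
So "nmrddwpdgy" becomes "unbewlkpbb".
(Check on "hlexicon": → "iconhlex" → "gamlfjcv" ✓)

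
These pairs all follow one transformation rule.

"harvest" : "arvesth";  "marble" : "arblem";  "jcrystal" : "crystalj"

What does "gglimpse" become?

glimpseg

The rule is to move the first character to the end.
"gglimpse" → "glimpseg".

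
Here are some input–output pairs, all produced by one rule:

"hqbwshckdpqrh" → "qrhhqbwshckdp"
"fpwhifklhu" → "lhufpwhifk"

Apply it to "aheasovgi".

The pattern: move the last 3 characters to the front (rotate right by 3).
Doing the same to "aheasovgi": "vgiaheaso".

vgiaheaso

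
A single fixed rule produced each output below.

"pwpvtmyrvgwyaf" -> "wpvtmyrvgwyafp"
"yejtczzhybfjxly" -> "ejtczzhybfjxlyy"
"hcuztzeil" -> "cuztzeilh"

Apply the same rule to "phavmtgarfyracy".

The rule is to move the first character to the end.
So "phavmtgarfyracy" becomes "havmtgarfyracyp".

havmtgarfyracyp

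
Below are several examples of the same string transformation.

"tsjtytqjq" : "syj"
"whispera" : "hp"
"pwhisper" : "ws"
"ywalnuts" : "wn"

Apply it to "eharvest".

Each output is the input with this applied: delete the last character, then keep one character in every 3, starting at position 2 (positions 2nd, 5th, 8th, ...).
For "eharvest", step one produces "eharves"; step two turns that into "hv".

hv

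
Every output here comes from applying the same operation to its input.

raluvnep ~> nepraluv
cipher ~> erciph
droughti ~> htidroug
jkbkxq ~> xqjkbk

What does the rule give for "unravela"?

elaunrav

The rule is to swap the front and back halves of the string, then move the first character to the end.
On "unravela": the first step gives "velaunra", and the second then gives "elaunrav".
(Check on "jkbkxq": → "kxqjkb" → "xqjkbk" ✓)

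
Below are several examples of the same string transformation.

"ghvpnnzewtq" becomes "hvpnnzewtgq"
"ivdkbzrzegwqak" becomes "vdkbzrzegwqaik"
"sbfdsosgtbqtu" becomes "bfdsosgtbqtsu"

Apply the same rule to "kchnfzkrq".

chnfzkrkq

In each case the input is transformed by: swap the first and last characters, then move the first character to the end.
Applying both steps to "kchnfzkrq": "qchnfzkrk", then "chnfzkrkq".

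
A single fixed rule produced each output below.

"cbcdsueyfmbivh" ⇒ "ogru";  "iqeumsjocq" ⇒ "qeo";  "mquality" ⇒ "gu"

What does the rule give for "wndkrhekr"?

ptd

The transformation: keep one character in every 3, starting at position 3 (positions 3rd, 6th, 9th, ...), then shift every letter 12 places forward in the alphabet (wrapping around).
On "wndkrhekr": the first step gives "dhr", and the second then gives "ptd".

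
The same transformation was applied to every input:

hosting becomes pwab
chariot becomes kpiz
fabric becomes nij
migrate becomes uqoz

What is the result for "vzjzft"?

dhr

Each output is the input with this applied: shift every letter 8 places forward in the alphabet (wrapping around), then delete the last 3 characters.
On "vzjzft": the first step gives "dhrhnb", and the second then gives "dhr".
(Check on "fabric": → "nijzqk" → "nij" ✓)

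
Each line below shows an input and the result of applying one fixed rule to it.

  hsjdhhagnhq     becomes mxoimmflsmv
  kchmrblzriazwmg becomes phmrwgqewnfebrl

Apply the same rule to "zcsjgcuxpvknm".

ehxolhzcuapsr

The transformation: shift every letter 5 places forward in the alphabet (wrapping around).
Applying that to "zcsjgcuxpvknm" gives "ehxolhzcuapsr".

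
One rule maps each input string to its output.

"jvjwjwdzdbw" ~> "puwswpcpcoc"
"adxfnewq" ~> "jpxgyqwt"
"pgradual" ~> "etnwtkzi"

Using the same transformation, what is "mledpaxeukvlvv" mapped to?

Looking at the pairs, the operation is to shift every letter 7 places backward in the alphabet (wrapping around), then reverse the string.
Doing the same to "mledpaxeukvlvv": "ooeodnxqtiwxef".
(Check on "jvjwjwdzdbw": → "cocpcpwswup" → "puwswpcpcoc" ✓)

ooeodnxqtiwxef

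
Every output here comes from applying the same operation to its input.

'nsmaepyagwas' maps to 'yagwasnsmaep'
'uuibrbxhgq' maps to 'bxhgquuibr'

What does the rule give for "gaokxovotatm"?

votatmgaokxo

The transformation: swap the front and back halves of the string.
For "gaokxovotatm" the result is "votatmgaokxo".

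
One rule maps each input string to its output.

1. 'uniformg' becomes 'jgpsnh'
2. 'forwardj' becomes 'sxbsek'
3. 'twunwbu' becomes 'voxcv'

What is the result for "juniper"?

Rule — delete the first 2 characters, then shift every letter 1 place forward in the alphabet (wrapping around).
For "juniper", step one produces "niper"; step two turns that into "ojqfs".

ojqfs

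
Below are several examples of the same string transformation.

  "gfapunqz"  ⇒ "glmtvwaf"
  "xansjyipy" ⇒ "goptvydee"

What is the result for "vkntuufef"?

kllqtzaab

What's happening: sort the characters into alphabetical order, then shift every letter 6 places forward in the alphabet (wrapping around).
"vkntuufef" → "effkntuuv" → "kllqtzaab".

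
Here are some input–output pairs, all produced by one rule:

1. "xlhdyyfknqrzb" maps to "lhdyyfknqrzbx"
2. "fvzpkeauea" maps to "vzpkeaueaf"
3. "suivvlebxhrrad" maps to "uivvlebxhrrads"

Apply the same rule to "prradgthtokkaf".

rradgthtokkafp

The transformation: move the first character to the end.
Doing the same to "prradgthtokkaf": "rradgthtokkafp".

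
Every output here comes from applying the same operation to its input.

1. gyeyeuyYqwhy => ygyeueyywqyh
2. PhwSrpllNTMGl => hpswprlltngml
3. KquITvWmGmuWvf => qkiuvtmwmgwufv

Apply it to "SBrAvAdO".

Each output is the input with this applied: swap each adjacent pair of characters (1↔2, 3↔4, ...), then convert every letter to lowercase.
Starting from "SBrAvAdO": after the first operation, "BSArAvOd"; after the second, "bsaravod".

bsaravod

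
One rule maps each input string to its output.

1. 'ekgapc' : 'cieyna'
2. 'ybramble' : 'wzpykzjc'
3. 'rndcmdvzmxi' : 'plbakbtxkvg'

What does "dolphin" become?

Each output is the input with this applied: shift every letter 2 places backward in the alphabet (wrapping around).
For "dolphin" the result is "bmjnfgl".

bmjnfgl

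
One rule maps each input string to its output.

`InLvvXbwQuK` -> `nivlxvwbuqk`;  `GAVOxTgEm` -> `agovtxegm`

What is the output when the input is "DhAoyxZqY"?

hdoaxyqzy

Looking at the pairs, the operation is to swap each adjacent pair of characters (1↔2, 3↔4, ...), then convert every letter to lowercase.
For "DhAoyxZqY", step one produces "hDoAxyqZY"; step two turns that into "hdoaxyqzy".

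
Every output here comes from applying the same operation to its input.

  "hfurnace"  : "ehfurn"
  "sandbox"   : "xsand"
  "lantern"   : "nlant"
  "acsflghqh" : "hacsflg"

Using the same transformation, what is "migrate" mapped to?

The pattern: move the last 3 characters to the front (rotate right by 3), then delete the first 2 characters.
"migrate" → "emigr".

emigr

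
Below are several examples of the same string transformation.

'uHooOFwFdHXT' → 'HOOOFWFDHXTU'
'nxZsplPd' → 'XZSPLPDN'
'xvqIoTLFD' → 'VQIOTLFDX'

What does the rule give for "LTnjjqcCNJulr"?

Looking at the pairs, the operation is to move the first character to the end, then convert every letter to uppercase.
On "LTnjjqcCNJulr": the first step gives "TnjjqcCNJulrL", and the second then gives "TNJJQCCNJULRL".

TNJJQCCNJULRL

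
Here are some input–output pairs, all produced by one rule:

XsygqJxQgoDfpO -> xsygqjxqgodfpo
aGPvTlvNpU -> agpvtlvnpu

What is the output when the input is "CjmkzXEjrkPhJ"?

cjmkzxejrkphj

What's happening: convert every letter to lowercase.
Doing the same to "CjmkzXEjrkPhJ": "cjmkzxejrkphj".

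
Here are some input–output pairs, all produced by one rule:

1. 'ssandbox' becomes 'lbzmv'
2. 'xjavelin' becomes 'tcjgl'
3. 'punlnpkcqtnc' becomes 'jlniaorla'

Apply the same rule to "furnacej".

The transformation: delete the first 3 characters, then shift every letter 2 places backward in the alphabet (wrapping around).
"furnacej" → "nacej" → "lyach".

lyach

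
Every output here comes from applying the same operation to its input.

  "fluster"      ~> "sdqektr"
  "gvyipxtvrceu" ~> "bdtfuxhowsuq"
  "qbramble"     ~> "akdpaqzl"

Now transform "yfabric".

Rule — move the last 3 characters to the front (rotate right by 3), then shift every letter 1 place backward in the alphabet (wrapping around).
Starting from "yfabric": after the first operation, "ricyfab"; after the second, "qhbxeza".

qhbxeza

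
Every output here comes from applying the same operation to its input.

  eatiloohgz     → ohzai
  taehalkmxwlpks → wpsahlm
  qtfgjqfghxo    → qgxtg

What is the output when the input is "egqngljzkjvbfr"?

Each output is the input with this applied: keep every other character starting from the second (positions 2nd, 4th, 6th, ...), then move the last 3 characters to the front (rotate right by 3).
Applying both steps to "egqngljzkjvbfr": "gnlzjbr", then "jbrgnlz".

jbrgnlz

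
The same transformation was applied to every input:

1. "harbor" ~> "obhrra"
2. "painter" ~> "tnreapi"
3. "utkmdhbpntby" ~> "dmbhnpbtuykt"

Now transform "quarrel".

rrleuqa

The pattern: move the first 3 characters to the end (rotate left by 3), then swap each adjacent pair of characters (1↔2, 3↔4, ...).
Working it through for "quarrel": intermediate "rrelqua", final "rrleuqa".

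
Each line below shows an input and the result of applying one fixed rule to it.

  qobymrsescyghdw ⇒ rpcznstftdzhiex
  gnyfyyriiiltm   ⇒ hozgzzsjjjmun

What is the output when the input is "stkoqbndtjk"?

tulprcoeukl

Each output is the input with this applied: shift every letter 1 place forward in the alphabet (wrapping around).
So "stkoqbndtjk" becomes "tulprcoeukl".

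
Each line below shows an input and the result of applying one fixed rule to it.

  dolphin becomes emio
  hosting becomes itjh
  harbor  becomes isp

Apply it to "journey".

In each case the input is transformed by: shift every letter 1 place forward in the alphabet (wrapping around), then keep every other character starting from the first (positions 1st, 3rd, 5th, ...).
For "journey" the result is "kvoz".

kvoz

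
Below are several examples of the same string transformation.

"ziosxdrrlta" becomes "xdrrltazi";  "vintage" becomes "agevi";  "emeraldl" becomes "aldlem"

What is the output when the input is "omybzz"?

The transformation: move the first 2 characters to the end (rotate left by 2), then delete the first 2 characters.
"omybzz" → "ybzzom" → "zzom".

zzom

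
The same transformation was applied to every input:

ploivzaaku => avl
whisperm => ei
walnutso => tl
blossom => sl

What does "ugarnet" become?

ng

The rule is to reverse the string, then keep one character in every 3, starting at position 3 (positions 3rd, 6th, 9th, ...).
Applying both steps to "ugarnet": "tenragu", then "ng".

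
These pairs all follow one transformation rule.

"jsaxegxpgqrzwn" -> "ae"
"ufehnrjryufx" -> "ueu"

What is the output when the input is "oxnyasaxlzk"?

The transformation: keep only the vowels.
"oxnyasaxlzk" → "oaa".

oaa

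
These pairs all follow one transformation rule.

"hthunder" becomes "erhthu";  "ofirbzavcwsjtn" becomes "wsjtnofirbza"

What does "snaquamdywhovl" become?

whovlsnaquam

The rule is to swap the front and back halves of the string, then delete the first 2 characters.
On "snaquamdywhovl" that produces "whovlsnaquam".
(Check on "hthunder": → "nderhthu" → "erhthu" ✓)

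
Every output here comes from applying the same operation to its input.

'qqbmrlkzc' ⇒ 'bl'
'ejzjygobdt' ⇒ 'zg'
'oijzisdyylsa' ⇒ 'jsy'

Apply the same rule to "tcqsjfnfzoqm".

The transformation: delete the last 2 characters, then keep one character in every 3, starting at position 3 (positions 3rd, 6th, 9th, ...).
On "tcqsjfnfzoqm": the first step gives "tcqsjfnfzo", and the second then gives "qfz".

qfz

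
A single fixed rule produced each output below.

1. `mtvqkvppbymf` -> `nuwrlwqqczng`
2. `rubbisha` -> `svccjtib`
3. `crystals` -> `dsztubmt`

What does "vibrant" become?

wjcsbou

The pattern: shift every letter 1 place forward in the alphabet (wrapping around).
Doing the same to "vibrant": "wjcsbou".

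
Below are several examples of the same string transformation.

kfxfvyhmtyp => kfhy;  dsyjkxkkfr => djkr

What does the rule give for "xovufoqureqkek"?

xuqee

Each output is the input with this applied: keep one character in every 3, starting at position 1 (positions 1st, 4th, 7th, ...).
So "xovufoqureqkek" becomes "xuqee".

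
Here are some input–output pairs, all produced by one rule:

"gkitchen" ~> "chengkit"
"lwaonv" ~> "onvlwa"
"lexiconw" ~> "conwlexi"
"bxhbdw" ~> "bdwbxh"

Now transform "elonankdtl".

The rule is to swap the front and back halves of the string.
Doing the same to "elonankdtl": "nkdtlelona".

nkdtlelona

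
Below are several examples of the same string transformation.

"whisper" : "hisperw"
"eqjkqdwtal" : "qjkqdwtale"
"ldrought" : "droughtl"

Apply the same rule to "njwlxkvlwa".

The transformation: move the first character to the end.
So "njwlxkvlwa" becomes "jwlxkvlwan".

jwlxkvlwan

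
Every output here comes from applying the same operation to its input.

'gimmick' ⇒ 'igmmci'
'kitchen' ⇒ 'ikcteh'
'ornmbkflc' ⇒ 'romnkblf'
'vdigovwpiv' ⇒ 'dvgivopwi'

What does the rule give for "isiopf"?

Looking at the pairs, the operation is to delete the last character, then swap each adjacent pair of characters (1↔2, 3↔4, ...).
On "isiopf": the first step gives "isiop", and the second then gives "sioip".

sioip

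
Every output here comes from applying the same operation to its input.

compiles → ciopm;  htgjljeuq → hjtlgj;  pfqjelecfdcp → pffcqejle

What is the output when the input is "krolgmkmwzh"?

In each case the input is transformed by: delete the last 3 characters, then take characters alternately from the front and the back (1st, last, 2nd, 2nd-last, ...).
Applying both steps to "krolgmkmwzh": "krolgmkm", then "kmrkomlg".

kmrkomlg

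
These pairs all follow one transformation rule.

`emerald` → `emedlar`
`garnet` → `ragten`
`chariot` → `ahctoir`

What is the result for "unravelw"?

The rule is to move the first 3 characters to the end (rotate left by 3), then reverse the string.
On "unravelw": the first step gives "avelwunr", and the second then gives "rnuwleva".

rnuwleva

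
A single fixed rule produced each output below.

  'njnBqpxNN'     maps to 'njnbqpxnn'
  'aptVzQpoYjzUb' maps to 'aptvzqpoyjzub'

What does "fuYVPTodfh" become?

fuyvptodfh

Looking at the pairs, the operation is to convert every letter to lowercase.
Doing the same to "fuYVPTodfh": "fuyvptodfh".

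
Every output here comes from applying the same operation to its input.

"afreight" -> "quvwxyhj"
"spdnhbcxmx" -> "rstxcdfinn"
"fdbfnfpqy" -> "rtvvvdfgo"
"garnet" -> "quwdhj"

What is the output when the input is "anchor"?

qsxdeh

The pattern: sort the characters into alphabetical order, then shift every letter 10 places backward in the alphabet (wrapping around).
For "anchor", step one produces "achnor"; step two turns that into "qsxdeh".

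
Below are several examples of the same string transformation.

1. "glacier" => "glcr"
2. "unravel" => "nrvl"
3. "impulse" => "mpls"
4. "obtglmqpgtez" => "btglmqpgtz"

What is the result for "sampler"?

In each case the input is transformed by: remove every vowel.
For "sampler" the result is "smplr".

smplr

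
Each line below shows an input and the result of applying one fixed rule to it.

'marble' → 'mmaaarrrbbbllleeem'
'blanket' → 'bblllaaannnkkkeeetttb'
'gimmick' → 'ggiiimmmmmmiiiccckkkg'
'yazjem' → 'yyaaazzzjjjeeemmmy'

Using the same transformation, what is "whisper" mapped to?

The transformation: repeat every character 3 times, then move the first character to the end.
Starting from "whisper": after the first operation, "wwwhhhiiissspppeeerrr"; after the second, "wwhhhiiissspppeeerrrw".

wwhhhiiissspppeeerrrw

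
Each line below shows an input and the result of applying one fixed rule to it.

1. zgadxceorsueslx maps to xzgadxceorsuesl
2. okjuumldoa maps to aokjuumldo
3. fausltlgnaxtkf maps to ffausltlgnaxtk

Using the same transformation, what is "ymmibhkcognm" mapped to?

The transformation: move the last character to the front.
For "ymmibhkcognm" the result is "mymmibhkcogn".

mymmibhkcogn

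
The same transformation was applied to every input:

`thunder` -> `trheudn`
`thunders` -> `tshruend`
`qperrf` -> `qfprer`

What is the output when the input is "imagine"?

iemnaig

Looking at the pairs, the operation is to take characters alternately from the front and the back (1st, last, 2nd, 2nd-last, ...).
Applying that to "imagine" gives "iemnaig".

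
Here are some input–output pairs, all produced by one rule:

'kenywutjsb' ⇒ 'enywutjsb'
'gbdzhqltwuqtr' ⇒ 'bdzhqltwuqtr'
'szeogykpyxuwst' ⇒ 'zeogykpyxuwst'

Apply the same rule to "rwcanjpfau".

wcanjpfau

The rule is to delete the first character.
Doing the same to "rwcanjpfau": "wcanjpfau".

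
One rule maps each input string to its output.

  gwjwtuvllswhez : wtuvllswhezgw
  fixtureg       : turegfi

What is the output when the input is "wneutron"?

utronwn

The transformation: move the first 3 characters to the end (rotate left by 3), then delete the last character.
Doing the same to "wneutron": "utronwn".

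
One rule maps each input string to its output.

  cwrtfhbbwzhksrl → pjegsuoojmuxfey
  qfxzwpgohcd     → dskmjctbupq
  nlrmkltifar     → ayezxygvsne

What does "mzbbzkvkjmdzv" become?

zmoomxixwzqmi

Each output is the input with this applied: shift every letter 13 places forward in the alphabet (wrapping around) — i.e. ROT13.
So "mzbbzkvkjmdzv" becomes "zmoomxixwzqmi".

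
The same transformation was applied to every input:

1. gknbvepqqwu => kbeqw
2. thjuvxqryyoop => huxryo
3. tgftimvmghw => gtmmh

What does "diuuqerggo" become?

iuego

The pattern: keep every other character starting from the second (positions 2nd, 4th, 6th, ...).
So "diuuqerggo" becomes "iuego".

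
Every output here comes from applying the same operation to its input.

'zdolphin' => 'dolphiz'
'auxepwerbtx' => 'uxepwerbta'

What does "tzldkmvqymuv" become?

Looking at the pairs, the operation is to delete the last character, then move the first character to the end.
On "tzldkmvqymuv": the first step gives "tzldkmvqymu", and the second then gives "zldkmvqymut".

zldkmvqymut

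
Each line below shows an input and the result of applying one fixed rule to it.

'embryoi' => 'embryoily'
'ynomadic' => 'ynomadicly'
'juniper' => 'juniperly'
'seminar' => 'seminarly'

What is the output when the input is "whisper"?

The rule is to append "ly".
On "whisper" that produces "whisperly".

whisperly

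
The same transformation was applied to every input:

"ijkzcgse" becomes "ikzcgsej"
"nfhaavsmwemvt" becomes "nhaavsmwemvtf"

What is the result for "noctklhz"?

Rule — move the first character to the end, then swap the first and last characters.
Applying that to "noctklhz" gives "nctklhzo".

nctklhzo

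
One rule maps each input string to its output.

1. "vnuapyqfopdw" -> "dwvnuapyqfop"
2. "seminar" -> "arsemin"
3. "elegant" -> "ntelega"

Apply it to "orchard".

Rule — move the last 2 characters to the front (rotate right by 2).
On "orchard" that produces "rdorcha".

rdorcha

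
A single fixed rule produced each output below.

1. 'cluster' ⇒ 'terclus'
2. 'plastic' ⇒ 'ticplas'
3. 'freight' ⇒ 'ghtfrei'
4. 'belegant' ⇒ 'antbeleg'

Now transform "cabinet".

What's happening: move the last 3 characters to the front (rotate right by 3).
"cabinet" → "netcabi".

netcabi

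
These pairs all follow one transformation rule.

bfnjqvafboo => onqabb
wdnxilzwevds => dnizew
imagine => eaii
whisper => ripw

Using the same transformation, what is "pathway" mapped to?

ytwp

In each case the input is transformed by: keep every other character starting from the first (positions 1st, 3rd, 5th, ...), then swap the first and last characters.
Starting from "pathway": after the first operation, "ptwy"; after the second, "ytwp".
(Check on "whisper": → "wipr" → "ripw" ✓)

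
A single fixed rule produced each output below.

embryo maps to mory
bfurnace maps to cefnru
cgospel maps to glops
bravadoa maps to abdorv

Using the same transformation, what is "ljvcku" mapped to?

kluv

The rule is to sort the characters into alphabetical order, then delete the first 2 characters.
For "ljvcku", step one produces "cjkluv"; step two turns that into "kluv".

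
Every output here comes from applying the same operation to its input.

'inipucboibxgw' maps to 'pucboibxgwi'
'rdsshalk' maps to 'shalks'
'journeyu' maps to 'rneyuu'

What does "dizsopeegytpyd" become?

sopeegytpydz

What's happening: delete the first 2 characters, then move the first character to the end.
For "dizsopeegytpyd", step one produces "zsopeegytpyd"; step two turns that into "sopeegytpydz".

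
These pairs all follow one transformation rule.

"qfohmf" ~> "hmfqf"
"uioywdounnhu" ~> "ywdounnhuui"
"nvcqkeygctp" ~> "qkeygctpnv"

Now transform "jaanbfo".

Rule — move the first 2 characters to the end (rotate left by 2), then delete the first character.
"jaanbfo" → "anbfoja" → "nbfoja".

nbfoja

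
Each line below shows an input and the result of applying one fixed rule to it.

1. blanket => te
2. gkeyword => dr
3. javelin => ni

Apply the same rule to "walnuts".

In each case the input is transformed by: reverse the string, then keep only the first 2 characters.
For "walnuts", step one produces "stunlaw"; step two turns that into "st".

st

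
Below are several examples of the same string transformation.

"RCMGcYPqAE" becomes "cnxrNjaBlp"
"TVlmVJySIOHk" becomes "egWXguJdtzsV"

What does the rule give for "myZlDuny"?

XJkWoFYJ

The pattern: shift every letter 11 places forward in the alphabet (wrapping around), then flip the case of every letter.
"myZlDuny" → "XJkWoFYJ".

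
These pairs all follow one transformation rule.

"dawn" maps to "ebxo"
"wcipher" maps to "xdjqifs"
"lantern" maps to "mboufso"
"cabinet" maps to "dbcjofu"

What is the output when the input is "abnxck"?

bcoydl

The rule is to shift every letter 1 place forward in the alphabet (wrapping around).
On "abnxck" that produces "bcoydl".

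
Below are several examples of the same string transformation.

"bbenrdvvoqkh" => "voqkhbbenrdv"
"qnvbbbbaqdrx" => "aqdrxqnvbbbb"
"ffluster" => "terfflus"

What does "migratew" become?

Looking at the pairs, the operation is to swap the front and back halves of the string, then move the first character to the end.
For "migratew", step one produces "atewmigr"; step two turns that into "tewmigra".

tewmigra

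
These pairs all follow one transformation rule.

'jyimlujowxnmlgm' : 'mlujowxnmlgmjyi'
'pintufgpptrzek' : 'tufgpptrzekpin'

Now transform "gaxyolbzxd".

yolbzxdgax

The pattern: move the first 3 characters to the end (rotate left by 3).
For "gaxyolbzxd" the result is "yolbzxdgax".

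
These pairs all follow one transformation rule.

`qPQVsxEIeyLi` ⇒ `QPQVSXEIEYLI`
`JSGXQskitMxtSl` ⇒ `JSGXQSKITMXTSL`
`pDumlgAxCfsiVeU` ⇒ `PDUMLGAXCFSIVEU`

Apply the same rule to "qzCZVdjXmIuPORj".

QZCZVDJXMIUPORJ

The pattern: convert every letter to uppercase.
Doing the same to "qzCZVdjXmIuPORj": "QZCZVDJXMIUPORJ".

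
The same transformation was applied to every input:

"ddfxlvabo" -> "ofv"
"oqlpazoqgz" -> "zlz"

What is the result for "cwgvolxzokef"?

fglo

The rule is to move the last 3 characters to the front (rotate right by 3), then keep one character in every 3, starting at position 3 (positions 3rd, 6th, 9th, ...).
Starting from "cwgvolxzokef": after the first operation, "kefcwgvolxzo"; after the second, "fglo".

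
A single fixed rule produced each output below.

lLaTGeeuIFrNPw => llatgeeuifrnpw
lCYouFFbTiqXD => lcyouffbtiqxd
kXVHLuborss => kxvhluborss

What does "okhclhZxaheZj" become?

okhclhzxahezj

What's happening: convert every letter to lowercase.
"okhclhZxaheZj" → "okhclhzxahezj".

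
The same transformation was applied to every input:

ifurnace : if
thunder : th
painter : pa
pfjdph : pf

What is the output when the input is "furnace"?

fu

Rule — keep only the first 2 characters.
On "furnace" that produces "fu".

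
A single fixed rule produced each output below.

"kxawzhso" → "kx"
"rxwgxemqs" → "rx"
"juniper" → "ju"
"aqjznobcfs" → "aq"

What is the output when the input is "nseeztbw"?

ns

The pattern: keep only the first 2 characters.
For "nseeztbw" the result is "ns".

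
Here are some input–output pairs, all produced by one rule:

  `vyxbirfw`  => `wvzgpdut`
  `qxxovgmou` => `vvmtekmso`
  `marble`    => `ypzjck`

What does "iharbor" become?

The transformation: shift every letter 2 places backward in the alphabet (wrapping around), then move the first character to the end.
Working it through for "iharbor": intermediate "gfypzmp", final "fypzmpg".

fypzmpg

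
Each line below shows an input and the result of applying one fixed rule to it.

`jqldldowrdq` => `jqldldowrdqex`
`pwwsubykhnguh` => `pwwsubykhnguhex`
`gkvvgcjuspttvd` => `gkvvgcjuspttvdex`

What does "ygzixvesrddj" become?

The pattern: append "ex".
For "ygzixvesrddj" the result is "ygzixvesrddjex".

ygzixvesrddjex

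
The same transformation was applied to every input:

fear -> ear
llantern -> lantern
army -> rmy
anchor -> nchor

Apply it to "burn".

urn

The pattern: delete the first character.
So "burn" becomes "urn".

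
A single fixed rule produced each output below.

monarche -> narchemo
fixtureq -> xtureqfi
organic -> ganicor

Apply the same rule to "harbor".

Rule — move the first 2 characters to the end (rotate left by 2).
So "harbor" becomes "rborha".

rborha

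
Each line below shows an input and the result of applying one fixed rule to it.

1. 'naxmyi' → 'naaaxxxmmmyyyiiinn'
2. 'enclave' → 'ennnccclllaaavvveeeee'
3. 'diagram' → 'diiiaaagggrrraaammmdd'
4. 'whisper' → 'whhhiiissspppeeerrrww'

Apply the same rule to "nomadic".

The transformation: repeat every character 3 times, then move the first 2 characters to the end (rotate left by 2).
Applying that to "nomadic" gives "nooommmaaadddiiicccnn".
(Check on "diagram": → "dddiiiaaagggrrraaammm" → "diiiaaagggrrraaammmdd" ✓)

nooommmaaadddiiicccnn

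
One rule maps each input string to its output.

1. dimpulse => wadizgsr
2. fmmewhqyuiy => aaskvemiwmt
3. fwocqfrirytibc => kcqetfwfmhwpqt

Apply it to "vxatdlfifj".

The pattern: shift every letter 12 places backward in the alphabet (wrapping around), then move the first character to the end.
"vxatdlfifj" → "lohrztwtxj".

lohrztwtxj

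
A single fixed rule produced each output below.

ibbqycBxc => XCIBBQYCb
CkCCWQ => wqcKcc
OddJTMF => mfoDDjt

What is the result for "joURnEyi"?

YIJOurNe

Each output is the input with this applied: flip the case of every letter, then move the last 2 characters to the front (rotate right by 2).
For "joURnEyi", step one produces "JOurNeYI"; step two turns that into "YIJOurNe".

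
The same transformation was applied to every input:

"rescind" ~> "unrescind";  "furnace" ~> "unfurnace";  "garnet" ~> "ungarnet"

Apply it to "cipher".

In each case the input is transformed by: prepend "un".
"cipher" → "uncipher".

uncipher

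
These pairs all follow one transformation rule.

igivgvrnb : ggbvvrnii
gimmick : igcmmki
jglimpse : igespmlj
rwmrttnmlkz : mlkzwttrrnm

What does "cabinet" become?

Looking at the pairs, the operation is to sort the characters into reverse alphabetical order, then move the last 3 characters to the front (rotate right by 3).
Applying both steps to "cabinet": "tniecba", then "cbatnie".
(Check on "igivgvrnb": → "vvrniiggb" → "ggbvvrnii" ✓)

cbatnie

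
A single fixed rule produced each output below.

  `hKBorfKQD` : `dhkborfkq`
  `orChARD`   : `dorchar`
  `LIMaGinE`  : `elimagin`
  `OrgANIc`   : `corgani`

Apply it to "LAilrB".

The rule is to move the last character to the front, then convert every letter to lowercase.
Applying that to "LAilrB" gives "blailr".
(Check on "LIMaGinE": → "ELIMaGin" → "elimagin" ✓)

blailr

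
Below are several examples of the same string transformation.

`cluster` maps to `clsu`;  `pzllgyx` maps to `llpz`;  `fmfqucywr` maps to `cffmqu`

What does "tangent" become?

The transformation: delete the last 3 characters, then sort the characters into alphabetical order.
Working it through for "tangent": intermediate "tang", final "agnt".

agnt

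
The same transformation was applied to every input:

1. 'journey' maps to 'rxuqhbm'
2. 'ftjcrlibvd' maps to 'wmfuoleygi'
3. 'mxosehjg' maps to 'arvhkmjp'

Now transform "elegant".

ohjdqwh

The rule is to move the first character to the end, then shift every letter 3 places forward in the alphabet (wrapping around).
On "elegant" that produces "ohjdqwh".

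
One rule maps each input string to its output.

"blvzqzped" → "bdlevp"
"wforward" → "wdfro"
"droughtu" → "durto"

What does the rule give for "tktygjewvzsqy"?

tykqtsyzgv

The transformation: take characters alternately from the front and the back (1st, last, 2nd, 2nd-last, ...), then delete the last 3 characters.
On "tktygjewvzsqy": the first step gives "tykqtsyzgvjwe", and the second then gives "tykqtsyzgv".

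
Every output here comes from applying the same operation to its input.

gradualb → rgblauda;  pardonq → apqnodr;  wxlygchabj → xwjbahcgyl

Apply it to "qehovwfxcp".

eqpcxfwvoh

What's happening: reverse the string, then move the last 2 characters to the front (rotate right by 2).
On "qehovwfxcp": the first step gives "pcxfwvoheq", and the second then gives "eqpcxfwvoh".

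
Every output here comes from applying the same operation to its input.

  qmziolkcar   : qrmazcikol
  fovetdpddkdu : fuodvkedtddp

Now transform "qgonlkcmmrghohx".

qxghoonhlgkrcmm

Each output is the input with this applied: take characters alternately from the front and the back (1st, last, 2nd, 2nd-last, ...).
Applying that to "qgonlkcmmrghohx" gives "qxghoonhlgkrcmm".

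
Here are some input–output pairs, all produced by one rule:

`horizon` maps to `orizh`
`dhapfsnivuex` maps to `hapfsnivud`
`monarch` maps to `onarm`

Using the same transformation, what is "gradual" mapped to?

What's happening: delete the last 2 characters, then move the first character to the end.
Working it through for "gradual": intermediate "gradu", final "radug".

radug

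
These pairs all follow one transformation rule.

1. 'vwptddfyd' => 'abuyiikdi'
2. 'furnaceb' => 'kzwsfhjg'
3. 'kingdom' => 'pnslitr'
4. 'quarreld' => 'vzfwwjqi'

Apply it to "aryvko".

What's happening: shift every letter 5 places forward in the alphabet (wrapping around).
Doing the same to "aryvko": "fwdapt".

fwdapt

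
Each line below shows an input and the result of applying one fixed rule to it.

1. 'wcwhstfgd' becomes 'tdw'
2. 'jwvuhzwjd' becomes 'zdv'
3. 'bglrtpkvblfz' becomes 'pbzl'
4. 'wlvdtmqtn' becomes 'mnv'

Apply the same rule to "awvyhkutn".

Rule — keep one character in every 3, starting at position 3 (positions 3rd, 6th, 9th, ...), then move the first character to the end.
On "awvyhkutn": the first step gives "vkn", and the second then gives "knv".

knv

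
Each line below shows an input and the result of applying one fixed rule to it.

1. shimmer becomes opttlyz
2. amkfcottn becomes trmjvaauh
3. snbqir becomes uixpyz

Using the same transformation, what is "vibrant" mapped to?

piyhuac

Looking at the pairs, the operation is to move the first character to the end, then shift every letter 7 places forward in the alphabet (wrapping around).
For "vibrant", step one produces "ibrantv"; step two turns that into "piyhuac".
(Check on "snbqir": → "nbqirs" → "uixpyz" ✓)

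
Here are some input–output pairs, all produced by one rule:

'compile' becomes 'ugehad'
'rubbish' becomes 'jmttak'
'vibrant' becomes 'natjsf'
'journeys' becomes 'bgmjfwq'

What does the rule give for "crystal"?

The rule is to delete the last character, then shift every letter 8 places backward in the alphabet (wrapping around).
Starting from "crystal": after the first operation, "crysta"; after the second, "ujqkls".

ujqkls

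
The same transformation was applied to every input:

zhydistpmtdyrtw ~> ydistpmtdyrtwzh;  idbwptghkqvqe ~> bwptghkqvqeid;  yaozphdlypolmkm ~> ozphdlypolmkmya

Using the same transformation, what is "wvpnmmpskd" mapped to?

pnmmpskdwv

Looking at the pairs, the operation is to move the first 2 characters to the end (rotate left by 2).
For "wvpnmmpskd" the result is "pnmmpskdwv".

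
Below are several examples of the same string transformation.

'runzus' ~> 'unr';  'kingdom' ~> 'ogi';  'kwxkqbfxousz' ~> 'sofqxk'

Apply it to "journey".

ero

The rule is to reverse the string, then keep every other character starting from the second (positions 2nd, 4th, 6th, ...).
So "journey" becomes "ero".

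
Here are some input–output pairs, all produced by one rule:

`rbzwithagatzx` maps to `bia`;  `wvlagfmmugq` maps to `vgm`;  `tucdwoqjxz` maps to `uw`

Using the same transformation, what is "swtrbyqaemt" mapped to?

wba

Each output is the input with this applied: delete the last 3 characters, then keep one character in every 3, starting at position 2 (positions 2nd, 5th, 8th, ...).
For "swtrbyqaemt", step one produces "swtrbyqa"; step two turns that into "wba".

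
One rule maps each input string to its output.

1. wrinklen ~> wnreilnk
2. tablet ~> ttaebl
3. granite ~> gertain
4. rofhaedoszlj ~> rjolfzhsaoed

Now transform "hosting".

Looking at the pairs, the operation is to take characters alternately from the front and the back (1st, last, 2nd, 2nd-last, ...).
For "hosting" the result is "hgonsit".

hgonsit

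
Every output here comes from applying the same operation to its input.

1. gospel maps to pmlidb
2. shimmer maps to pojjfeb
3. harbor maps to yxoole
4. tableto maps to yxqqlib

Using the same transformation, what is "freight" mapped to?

qofedcb

What's happening: shift every letter 3 places backward in the alphabet (wrapping around), then sort the characters into reverse alphabetical order.
For "freight" the result is "qofedcb".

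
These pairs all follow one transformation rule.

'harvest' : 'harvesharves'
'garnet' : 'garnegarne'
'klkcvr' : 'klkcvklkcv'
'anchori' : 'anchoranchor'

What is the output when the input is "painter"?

paintepainte

Rule — delete the last character, then write the whole string twice.
"painter" → "painte" → "paintepainte".
(Check on "klkcvr": → "klkcv" → "klkcvklkcv" ✓)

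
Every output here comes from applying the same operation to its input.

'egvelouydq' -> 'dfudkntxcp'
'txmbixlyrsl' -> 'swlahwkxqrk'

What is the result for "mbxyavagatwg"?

The transformation: shift every letter 1 place backward in the alphabet (wrapping around).
Doing the same to "mbxyavagatwg": "lawxzuzfzsvf".

lawxzuzfzsvf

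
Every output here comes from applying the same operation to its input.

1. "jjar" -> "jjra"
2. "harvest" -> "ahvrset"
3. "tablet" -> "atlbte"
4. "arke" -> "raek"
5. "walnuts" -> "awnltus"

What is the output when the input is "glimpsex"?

lgmispxe

In each case the input is transformed by: swap each adjacent pair of characters (1↔2, 3↔4, ...).
For "glimpsex" the result is "lgmispxe".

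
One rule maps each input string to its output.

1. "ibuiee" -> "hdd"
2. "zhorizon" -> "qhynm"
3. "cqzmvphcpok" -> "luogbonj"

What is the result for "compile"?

ohkd

Rule — shift every letter 1 place backward in the alphabet (wrapping around), then delete the first 3 characters.
So "compile" becomes "ohkd".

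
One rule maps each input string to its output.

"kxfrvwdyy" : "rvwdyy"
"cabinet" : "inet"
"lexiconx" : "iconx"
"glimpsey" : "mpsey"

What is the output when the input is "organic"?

anic

Rule — delete the first 3 characters.
Applying that to "organic" gives "anic".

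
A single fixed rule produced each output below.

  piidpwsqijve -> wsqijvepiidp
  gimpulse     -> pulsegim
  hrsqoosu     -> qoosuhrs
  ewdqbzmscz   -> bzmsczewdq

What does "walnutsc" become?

nutscwal

The pattern: move the last character to the front, then swap the front and back halves of the string.
Doing the same to "walnutsc": "nutscwal".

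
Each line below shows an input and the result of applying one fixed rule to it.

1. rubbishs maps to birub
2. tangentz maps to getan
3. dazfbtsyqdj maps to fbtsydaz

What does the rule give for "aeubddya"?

What's happening: delete the last 3 characters, then move the first 3 characters to the end (rotate left by 3).
Working it through for "aeubddya": intermediate "aeubd", final "bdaeu".

bdaeu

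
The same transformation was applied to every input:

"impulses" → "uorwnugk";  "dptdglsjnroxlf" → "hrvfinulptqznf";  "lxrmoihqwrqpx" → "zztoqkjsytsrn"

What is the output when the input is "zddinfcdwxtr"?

tffkphefyzvb

Each output is the input with this applied: shift every letter 2 places forward in the alphabet (wrapping around), then swap the first and last characters.
Working it through for "zddinfcdwxtr": intermediate "bffkphefyzvt", final "tffkphefyzvb".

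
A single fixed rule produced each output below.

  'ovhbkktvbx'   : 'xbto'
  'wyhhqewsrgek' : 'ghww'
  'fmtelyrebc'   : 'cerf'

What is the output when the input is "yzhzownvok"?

The rule is to keep one character in every 3, starting at position 1 (positions 1st, 4th, 7th, ...), then swap the first and last characters.
Starting from "yzhzownvok": after the first operation, "yznk"; after the second, "kzny".
(Check on "ovhbkktvbx": → "obtx" → "xbto" ✓)

kzny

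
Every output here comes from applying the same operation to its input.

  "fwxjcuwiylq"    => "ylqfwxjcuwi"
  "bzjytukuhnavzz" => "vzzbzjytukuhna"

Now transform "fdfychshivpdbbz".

The transformation: move the last 3 characters to the front (rotate right by 3).
"fdfychshivpdbbz" → "bbzfdfychshivpd".

bbzfdfychshivpd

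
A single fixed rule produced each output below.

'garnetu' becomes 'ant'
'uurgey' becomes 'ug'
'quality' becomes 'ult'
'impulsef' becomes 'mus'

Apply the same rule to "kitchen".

Looking at the pairs, the operation is to delete the last character, then keep every other character starting from the second (positions 2nd, 4th, 6th, ...).
Starting from "kitchen": after the first operation, "kitche"; after the second, "ice".

ice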